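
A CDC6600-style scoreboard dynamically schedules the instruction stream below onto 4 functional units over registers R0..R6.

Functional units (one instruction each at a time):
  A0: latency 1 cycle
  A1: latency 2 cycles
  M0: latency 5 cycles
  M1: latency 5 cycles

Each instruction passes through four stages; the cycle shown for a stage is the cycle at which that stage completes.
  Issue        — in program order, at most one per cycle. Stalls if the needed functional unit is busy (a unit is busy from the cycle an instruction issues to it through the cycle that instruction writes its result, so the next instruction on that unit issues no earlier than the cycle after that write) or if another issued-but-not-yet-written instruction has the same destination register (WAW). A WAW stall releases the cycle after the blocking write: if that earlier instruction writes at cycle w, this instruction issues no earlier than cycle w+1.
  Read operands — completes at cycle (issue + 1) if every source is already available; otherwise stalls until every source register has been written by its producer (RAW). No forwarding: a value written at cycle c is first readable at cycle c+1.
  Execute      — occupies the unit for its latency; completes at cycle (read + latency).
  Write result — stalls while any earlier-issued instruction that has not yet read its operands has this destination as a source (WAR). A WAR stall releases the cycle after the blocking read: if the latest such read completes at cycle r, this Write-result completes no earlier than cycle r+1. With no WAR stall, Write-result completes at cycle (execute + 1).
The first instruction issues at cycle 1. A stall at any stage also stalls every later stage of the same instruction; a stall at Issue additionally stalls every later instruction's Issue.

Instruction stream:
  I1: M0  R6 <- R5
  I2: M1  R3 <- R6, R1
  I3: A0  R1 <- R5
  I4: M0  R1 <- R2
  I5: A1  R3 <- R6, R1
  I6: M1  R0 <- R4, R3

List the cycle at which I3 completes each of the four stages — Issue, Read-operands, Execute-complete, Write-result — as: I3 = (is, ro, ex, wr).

t=1  issue I1 (M0)
t=2  I1 read-ops · issue I2 (M1)
t=3  issue I3 (A0)
t=4  I3 read-ops
t=5  I3 finished on A0
t=7  I1 finished on M0
t=8  I1→R6
t=9  I2 read-ops
t=10  I3→R1
t=11  issue I4 (M0)
t=12  I4 read-ops
t=14  I2 finished on M1
t=15  I2→R3
t=16  issue I5 (A1)
t=17  I4 finished on M0 · issue I6 (M1)
t=18  I4→R1
t=19  I5 read-ops
t=21  I5 finished on A1
t=22  I5→R3
t=23  I6 read-ops
t=28  I6 finished on M1
t=29  I6→R0

I3 = (3, 4, 5, 10)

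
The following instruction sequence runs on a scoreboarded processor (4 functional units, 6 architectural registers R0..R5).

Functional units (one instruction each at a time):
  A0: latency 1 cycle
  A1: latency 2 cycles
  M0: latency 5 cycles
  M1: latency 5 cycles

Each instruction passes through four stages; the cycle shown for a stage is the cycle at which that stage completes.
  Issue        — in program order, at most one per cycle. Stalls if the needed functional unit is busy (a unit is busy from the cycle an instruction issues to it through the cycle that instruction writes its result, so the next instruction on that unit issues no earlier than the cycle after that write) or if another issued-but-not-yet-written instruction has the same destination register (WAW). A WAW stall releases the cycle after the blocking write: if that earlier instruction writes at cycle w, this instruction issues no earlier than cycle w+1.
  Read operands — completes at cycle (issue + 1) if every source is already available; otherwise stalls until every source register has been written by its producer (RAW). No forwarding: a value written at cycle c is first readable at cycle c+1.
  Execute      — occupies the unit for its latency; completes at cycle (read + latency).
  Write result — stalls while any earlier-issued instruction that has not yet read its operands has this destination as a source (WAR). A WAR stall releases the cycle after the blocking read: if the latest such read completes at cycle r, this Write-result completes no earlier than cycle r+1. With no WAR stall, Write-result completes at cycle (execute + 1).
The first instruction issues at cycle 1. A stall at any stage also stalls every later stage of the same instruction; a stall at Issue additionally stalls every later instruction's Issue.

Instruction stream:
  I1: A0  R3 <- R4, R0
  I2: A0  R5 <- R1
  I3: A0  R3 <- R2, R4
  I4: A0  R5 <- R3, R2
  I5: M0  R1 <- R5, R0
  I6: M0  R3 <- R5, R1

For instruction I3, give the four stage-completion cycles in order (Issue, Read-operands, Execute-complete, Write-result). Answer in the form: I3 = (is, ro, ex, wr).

I3 = (9, 10, 11, 12)

I1: IS=1 RO=2 EX=3 WR=4
I2: IS=5 RO=6 EX=7 WR=8  [struct: A0 busy until I1 writes@4]
I3: IS=9 RO=10 EX=11 WR=12  [struct: A0 busy until I2 writes@8]
I4: IS=13 RO=14 EX=15 WR=16  [struct: A0 busy until I3 writes@12]
I5: IS=14 RO=17 EX=22 WR=23  [RAW R5: wait I4 write@16]
I6: IS=24 RO=25 EX=30 WR=31  [struct: M0 busy until I5 writes@23]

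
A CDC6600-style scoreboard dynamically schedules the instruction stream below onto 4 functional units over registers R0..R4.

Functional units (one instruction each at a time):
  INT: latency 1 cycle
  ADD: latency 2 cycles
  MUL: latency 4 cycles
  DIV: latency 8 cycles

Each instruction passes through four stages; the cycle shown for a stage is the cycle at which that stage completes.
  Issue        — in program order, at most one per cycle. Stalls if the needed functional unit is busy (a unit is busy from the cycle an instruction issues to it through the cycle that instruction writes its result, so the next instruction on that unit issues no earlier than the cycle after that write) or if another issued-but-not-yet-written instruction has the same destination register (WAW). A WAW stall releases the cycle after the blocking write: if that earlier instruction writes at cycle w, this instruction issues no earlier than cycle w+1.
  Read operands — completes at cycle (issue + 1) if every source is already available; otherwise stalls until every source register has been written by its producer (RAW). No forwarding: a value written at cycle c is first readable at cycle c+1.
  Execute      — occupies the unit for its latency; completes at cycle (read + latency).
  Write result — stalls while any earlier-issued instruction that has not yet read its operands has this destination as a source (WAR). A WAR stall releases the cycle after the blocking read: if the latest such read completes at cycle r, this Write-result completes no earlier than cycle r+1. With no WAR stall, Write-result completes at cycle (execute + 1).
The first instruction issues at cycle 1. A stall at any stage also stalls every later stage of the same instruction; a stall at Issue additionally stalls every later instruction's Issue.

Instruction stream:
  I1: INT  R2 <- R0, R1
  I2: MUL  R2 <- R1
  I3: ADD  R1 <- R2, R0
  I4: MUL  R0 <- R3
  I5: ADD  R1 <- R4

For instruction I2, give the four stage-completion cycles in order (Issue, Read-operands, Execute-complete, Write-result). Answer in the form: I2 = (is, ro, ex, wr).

  I1 | 1 | 2 | 3 | 4
  I2 | 5 | 6 | 10 | 11   WAW R2: wait I1 write@4
  I3 | 6 | 12 | 14 | 15   RAW R2: wait I2 write@11
  I4 | 12 | 13 | 17 | 18   struct: MUL busy until I2 writes@11
  I5 | 16 | 17 | 19 | 20   struct: ADD busy until I3 writes@15

I2 = (5, 6, 10, 11)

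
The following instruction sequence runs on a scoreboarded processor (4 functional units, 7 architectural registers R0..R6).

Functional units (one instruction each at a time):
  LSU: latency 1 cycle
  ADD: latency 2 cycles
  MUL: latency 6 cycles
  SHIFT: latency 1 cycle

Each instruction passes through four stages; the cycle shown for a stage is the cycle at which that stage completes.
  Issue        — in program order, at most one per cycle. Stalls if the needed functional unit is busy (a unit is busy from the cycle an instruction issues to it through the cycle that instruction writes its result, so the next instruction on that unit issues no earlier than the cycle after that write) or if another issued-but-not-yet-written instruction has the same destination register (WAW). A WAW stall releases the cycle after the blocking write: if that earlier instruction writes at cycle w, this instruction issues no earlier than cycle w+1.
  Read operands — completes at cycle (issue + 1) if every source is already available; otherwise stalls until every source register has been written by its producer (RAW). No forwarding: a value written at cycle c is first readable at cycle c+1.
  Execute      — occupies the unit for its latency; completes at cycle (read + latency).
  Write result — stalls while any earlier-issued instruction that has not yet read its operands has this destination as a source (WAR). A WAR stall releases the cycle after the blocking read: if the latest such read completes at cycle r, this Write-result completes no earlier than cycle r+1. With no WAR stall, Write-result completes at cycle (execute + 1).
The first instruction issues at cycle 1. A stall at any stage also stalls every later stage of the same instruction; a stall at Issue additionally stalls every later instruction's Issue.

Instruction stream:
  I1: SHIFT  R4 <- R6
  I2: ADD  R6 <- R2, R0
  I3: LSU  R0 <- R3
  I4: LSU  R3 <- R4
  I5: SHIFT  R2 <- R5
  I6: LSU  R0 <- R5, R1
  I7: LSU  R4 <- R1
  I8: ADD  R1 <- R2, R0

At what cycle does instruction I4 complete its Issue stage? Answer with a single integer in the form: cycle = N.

cycle = 7

t=1  I1→SHIFT
t=2  I1 RO | I2→ADD
t=3  I1 EX | I2 RO | I3→LSU
t=4  I1 WR R4 | I3 RO
t=5  I2 EX | I3 EX
t=6  I2 WR R6 | I3 WR R0
t=7  I4→LSU
t=8  I4 RO | I5→SHIFT
t=9  I4 EX | I5 RO
t=10  I4 WR R3 | I5 EX
t=11  I5 WR R2 | I6→LSU
t=12  I6 RO
t=13  I6 EX
t=14  I6 WR R0
t=15  I7→LSU
t=16  I7 RO | I8→ADD
t=17  I7 EX | I8 RO
t=18  I7 WR R4
t=19  I8 EX
t=20  I8 WR R1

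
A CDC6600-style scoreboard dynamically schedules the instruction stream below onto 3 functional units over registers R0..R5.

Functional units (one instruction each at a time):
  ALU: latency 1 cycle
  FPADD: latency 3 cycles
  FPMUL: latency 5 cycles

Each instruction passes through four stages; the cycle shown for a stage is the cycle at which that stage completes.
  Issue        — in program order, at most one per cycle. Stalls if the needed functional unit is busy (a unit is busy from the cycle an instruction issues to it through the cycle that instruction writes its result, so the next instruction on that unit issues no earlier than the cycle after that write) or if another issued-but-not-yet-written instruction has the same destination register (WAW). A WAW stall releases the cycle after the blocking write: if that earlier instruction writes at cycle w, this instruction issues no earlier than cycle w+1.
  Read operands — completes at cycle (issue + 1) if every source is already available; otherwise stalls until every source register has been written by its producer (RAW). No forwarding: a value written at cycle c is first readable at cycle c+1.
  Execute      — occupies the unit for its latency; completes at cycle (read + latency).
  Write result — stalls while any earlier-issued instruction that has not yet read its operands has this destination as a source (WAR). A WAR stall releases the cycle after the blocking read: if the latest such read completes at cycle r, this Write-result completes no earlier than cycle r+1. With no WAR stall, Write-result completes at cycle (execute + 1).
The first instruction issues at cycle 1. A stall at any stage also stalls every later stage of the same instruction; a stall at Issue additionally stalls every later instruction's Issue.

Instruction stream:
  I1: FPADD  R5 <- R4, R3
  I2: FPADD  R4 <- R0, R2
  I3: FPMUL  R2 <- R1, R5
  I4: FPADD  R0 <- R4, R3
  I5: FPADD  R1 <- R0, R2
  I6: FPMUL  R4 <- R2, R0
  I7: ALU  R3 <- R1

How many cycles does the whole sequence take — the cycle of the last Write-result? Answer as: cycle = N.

[1] I1 issues→FPADD
[2] I1 reads
[5] I1 exec-done
[6] I1 writes R5
[7] I2 issues→FPADD
[8] I2 reads · I3 issues→FPMUL
[9] I3 reads
[11] I2 exec-done
[12] I2 writes R4
[13] I4 issues→FPADD
[14] I3 exec-done · I4 reads
[15] I3 writes R2
[17] I4 exec-done
[18] I4 writes R0
[19] I5 issues→FPADD
[20] I5 reads · I6 issues→FPMUL
[21] I6 reads · I7 issues→ALU
[23] I5 exec-done
[24] I5 writes R1
[25] I7 reads
[26] I6 exec-done · I7 exec-done
[27] I6 writes R4 · I7 writes R3

cycle = 27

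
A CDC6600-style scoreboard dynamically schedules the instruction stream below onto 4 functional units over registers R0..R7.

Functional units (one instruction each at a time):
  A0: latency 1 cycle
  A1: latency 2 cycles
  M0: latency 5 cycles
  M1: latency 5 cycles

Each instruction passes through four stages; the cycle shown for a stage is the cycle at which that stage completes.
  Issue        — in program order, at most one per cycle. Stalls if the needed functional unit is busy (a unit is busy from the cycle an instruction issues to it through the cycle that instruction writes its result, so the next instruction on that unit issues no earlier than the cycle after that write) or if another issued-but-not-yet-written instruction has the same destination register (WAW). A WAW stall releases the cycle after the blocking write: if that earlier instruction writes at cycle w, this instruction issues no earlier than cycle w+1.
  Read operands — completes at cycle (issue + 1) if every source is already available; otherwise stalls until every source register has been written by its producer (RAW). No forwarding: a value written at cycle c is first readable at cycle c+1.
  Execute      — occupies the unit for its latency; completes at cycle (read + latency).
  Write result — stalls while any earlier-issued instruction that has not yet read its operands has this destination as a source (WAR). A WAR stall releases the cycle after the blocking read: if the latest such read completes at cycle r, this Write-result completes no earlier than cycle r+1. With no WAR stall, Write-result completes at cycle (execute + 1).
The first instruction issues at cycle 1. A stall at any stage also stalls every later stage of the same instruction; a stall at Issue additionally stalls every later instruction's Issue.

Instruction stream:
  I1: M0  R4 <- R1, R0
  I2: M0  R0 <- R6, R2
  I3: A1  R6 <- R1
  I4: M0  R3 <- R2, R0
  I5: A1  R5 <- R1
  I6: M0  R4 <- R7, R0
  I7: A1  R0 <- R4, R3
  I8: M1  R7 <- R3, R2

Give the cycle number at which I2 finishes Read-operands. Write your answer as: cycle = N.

c1: I1 issues→M0
c2: I1 reads
c7: I1 exec-done
c8: I1 writes R4
c9: I2 issues→M0
c10: I2 reads; I3 issues→A1
c11: I3 reads
c13: I3 exec-done
c14: I3 writes R6
c15: I2 exec-done
c16: I2 writes R0
c17: I4 issues→M0
c18: I4 reads; I5 issues→A1
c19: I5 reads
c21: I5 exec-done
c22: I5 writes R5
c23: I4 exec-done
c24: I4 writes R3
c25: I6 issues→M0
c26: I6 reads; I7 issues→A1
c27: I8 issues→M1
c28: I8 reads
c31: I6 exec-done
c32: I6 writes R4
c33: I7 reads; I8 exec-done
c34: I8 writes R7
c35: I7 exec-done
c36: I7 writes R0

cycle = 10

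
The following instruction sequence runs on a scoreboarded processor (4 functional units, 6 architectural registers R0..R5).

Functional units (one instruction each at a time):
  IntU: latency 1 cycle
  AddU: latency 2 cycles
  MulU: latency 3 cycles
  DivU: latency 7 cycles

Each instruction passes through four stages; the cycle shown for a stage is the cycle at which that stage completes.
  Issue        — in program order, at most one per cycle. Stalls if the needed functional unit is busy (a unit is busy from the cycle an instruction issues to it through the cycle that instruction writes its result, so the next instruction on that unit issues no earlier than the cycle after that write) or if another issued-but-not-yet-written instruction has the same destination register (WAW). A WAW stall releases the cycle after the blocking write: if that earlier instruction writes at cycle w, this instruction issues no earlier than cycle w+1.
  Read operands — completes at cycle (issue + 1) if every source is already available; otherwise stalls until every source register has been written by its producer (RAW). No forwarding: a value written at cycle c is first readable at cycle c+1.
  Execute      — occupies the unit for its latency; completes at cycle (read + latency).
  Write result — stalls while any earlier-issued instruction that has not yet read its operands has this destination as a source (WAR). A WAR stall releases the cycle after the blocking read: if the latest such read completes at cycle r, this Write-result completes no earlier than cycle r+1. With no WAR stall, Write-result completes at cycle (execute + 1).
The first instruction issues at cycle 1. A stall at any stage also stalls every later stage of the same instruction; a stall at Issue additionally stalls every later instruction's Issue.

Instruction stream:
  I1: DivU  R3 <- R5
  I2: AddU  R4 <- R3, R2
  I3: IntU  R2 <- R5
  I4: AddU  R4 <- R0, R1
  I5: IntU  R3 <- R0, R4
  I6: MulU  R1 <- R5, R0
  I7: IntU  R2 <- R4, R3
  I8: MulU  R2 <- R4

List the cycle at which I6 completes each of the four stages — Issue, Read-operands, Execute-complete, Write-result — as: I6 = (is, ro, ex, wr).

[1] I1 issues→DivU
[2] I1 reads | I2 issues→AddU
[3] I3 issues→IntU
[4] I3 reads
[5] I3 exec-done
[9] I1 exec-done
[10] I1 writes R3
[11] I2 reads
[12] I3 writes R2
[13] I2 exec-done
[14] I2 writes R4
[15] I4 issues→AddU
[16] I4 reads | I5 issues→IntU
[17] I6 issues→MulU
[18] I4 exec-done | I6 reads
[19] I4 writes R4
[20] I5 reads
[21] I5 exec-done | I6 exec-done
[22] I5 writes R3 | I6 writes R1
[23] I7 issues→IntU
[24] I7 reads
[25] I7 exec-done
[26] I7 writes R2
[27] I8 issues→MulU
[28] I8 reads
[31] I8 exec-done
[32] I8 writes R2

I6 = (17, 18, 21, 22)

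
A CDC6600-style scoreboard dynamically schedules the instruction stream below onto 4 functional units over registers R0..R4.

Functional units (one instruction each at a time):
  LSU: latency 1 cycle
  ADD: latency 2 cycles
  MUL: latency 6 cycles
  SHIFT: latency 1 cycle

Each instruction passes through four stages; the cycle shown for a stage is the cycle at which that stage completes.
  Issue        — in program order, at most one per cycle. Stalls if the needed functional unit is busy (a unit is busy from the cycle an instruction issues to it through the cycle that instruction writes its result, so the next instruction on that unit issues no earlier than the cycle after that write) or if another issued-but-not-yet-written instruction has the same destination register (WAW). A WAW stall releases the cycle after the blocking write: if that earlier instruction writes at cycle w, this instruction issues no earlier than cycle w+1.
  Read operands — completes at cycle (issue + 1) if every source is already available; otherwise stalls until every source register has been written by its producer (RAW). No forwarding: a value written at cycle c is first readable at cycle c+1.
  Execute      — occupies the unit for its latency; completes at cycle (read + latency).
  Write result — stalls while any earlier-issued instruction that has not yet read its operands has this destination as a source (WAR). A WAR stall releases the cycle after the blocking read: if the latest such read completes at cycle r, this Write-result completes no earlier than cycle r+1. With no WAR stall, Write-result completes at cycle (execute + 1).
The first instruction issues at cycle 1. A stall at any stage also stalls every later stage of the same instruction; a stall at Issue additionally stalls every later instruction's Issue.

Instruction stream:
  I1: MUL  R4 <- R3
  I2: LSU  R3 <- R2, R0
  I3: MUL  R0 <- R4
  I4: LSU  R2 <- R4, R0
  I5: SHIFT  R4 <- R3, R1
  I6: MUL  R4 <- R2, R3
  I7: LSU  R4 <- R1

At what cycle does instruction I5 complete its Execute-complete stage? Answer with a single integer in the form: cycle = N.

c1: issue I1 (MUL)
c2: I1 read-ops, issue I2 (LSU)
c3: I2 read-ops
c4: I2 finished on LSU
c5: I2→R3
c8: I1 finished on MUL
c9: I1→R4
c10: issue I3 (MUL)
c11: I3 read-ops, issue I4 (LSU)
c12: issue I5 (SHIFT)
c13: I5 read-ops
c14: I5 finished on SHIFT
c17: I3 finished on MUL
c18: I3→R0
c19: I4 read-ops
c20: I4 finished on LSU, I5→R4
c21: I4→R2, issue I6 (MUL)
c22: I6 read-ops
c28: I6 finished on MUL
c29: I6→R4
c30: issue I7 (LSU)
c31: I7 read-ops
c32: I7 finished on LSU
c33: I7→R4

cycle = 14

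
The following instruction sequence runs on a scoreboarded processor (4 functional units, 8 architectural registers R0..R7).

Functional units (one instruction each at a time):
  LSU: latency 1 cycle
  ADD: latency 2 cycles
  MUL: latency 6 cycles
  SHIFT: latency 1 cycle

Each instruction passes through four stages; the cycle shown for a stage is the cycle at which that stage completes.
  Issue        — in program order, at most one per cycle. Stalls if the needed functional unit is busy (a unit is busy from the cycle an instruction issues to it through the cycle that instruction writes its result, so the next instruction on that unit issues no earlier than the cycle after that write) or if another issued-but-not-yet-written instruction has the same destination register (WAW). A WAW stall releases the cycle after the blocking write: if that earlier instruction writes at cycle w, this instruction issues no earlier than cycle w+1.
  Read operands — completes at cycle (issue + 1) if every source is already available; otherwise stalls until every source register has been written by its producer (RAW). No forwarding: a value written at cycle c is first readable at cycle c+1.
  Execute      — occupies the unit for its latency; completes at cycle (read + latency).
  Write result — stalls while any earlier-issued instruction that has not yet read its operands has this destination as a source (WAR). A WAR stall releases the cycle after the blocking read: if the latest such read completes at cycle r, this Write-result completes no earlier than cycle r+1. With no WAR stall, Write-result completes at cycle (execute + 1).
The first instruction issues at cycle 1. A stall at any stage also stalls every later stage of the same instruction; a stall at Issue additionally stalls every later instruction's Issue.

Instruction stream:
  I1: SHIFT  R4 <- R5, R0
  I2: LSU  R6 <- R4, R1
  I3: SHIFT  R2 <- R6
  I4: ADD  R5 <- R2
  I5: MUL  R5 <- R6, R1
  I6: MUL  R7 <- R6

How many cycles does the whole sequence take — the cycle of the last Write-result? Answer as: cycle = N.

cycle 1: I1→SHIFT
cycle 2: I1 RO; I2→LSU
cycle 3: I1 EX
cycle 4: I1 WR R4
cycle 5: I2 RO; I3→SHIFT
cycle 6: I2 EX; I4→ADD
cycle 7: I2 WR R6
cycle 8: I3 RO
cycle 9: I3 EX
cycle 10: I3 WR R2
cycle 11: I4 RO
cycle 13: I4 EX
cycle 14: I4 WR R5
cycle 15: I5→MUL
cycle 16: I5 RO
cycle 22: I5 EX
cycle 23: I5 WR R5
cycle 24: I6→MUL
cycle 25: I6 RO
cycle 31: I6 EX
cycle 32: I6 WR R7

cycle = 32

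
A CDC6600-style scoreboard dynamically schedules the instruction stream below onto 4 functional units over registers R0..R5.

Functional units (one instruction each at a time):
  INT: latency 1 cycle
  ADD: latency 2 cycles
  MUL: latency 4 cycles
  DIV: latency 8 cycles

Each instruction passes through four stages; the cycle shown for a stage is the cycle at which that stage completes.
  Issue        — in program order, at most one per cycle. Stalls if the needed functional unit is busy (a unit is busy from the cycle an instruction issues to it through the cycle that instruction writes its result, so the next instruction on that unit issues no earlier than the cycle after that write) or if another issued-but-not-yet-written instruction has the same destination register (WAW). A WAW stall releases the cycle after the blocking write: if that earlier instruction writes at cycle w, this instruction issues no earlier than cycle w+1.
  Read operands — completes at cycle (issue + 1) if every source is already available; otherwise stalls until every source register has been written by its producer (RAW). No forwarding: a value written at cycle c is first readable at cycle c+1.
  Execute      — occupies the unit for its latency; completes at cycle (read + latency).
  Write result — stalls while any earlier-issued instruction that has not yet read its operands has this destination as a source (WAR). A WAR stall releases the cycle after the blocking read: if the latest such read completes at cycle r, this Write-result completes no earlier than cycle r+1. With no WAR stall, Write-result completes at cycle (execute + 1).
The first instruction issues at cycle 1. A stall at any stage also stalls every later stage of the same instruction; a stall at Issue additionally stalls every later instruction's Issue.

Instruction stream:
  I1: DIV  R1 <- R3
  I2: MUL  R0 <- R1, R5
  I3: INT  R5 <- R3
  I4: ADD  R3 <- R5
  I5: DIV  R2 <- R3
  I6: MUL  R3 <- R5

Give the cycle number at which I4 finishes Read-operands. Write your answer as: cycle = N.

c1: I1 dispatched to DIV
c2: I1 operands ready | I2 dispatched to MUL
c3: I3 dispatched to INT
c4: I3 operands ready | I4 dispatched to ADD
c5: I3 complete
c10: I1 complete
c11: R1←I1
c12: I2 operands ready | I5 dispatched to DIV
c13: R5←I3
c14: I4 operands ready
c16: I2 complete | I4 complete
c17: R0←I2 | R3←I4
c18: I5 operands ready | I6 dispatched to MUL
c19: I6 operands ready
c23: I6 complete
c24: R3←I6
c26: I5 complete
c27: R2←I5

cycle = 14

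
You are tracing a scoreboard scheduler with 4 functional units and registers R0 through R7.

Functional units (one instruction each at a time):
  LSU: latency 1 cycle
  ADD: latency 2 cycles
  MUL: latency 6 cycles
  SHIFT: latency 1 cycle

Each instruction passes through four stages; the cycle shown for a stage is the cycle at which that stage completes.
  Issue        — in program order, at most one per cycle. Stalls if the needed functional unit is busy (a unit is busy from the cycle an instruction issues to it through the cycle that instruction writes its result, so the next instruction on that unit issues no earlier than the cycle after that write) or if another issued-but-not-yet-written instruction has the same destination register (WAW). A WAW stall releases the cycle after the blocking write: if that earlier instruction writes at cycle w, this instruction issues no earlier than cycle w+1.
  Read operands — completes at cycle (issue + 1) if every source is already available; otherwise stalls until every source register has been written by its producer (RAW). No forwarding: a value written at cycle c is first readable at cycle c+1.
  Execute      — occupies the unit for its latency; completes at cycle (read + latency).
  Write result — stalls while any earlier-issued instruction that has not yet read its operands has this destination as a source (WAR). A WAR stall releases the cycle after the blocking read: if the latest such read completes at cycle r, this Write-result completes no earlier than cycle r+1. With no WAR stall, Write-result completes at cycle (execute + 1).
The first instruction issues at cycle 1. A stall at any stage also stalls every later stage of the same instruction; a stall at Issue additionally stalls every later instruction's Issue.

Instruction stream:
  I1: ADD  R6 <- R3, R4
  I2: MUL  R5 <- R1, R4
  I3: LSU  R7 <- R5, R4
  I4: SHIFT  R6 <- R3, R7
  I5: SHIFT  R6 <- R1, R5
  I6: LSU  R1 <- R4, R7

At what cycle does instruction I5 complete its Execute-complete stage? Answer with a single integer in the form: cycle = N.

[I1] 1/2/4/5
[I2] 2/3/9/10
[I3] 3/11/12/13  (RAW R5: wait I2 write@10)
[I4] 6/14/15/16  (WAW R6: wait I1 write@5; RAW R7: wait I3 write@13)
[I5] 17/18/19/20  (struct: SHIFT busy until I4 writes@16)
[I6] 18/19/20/21

cycle = 19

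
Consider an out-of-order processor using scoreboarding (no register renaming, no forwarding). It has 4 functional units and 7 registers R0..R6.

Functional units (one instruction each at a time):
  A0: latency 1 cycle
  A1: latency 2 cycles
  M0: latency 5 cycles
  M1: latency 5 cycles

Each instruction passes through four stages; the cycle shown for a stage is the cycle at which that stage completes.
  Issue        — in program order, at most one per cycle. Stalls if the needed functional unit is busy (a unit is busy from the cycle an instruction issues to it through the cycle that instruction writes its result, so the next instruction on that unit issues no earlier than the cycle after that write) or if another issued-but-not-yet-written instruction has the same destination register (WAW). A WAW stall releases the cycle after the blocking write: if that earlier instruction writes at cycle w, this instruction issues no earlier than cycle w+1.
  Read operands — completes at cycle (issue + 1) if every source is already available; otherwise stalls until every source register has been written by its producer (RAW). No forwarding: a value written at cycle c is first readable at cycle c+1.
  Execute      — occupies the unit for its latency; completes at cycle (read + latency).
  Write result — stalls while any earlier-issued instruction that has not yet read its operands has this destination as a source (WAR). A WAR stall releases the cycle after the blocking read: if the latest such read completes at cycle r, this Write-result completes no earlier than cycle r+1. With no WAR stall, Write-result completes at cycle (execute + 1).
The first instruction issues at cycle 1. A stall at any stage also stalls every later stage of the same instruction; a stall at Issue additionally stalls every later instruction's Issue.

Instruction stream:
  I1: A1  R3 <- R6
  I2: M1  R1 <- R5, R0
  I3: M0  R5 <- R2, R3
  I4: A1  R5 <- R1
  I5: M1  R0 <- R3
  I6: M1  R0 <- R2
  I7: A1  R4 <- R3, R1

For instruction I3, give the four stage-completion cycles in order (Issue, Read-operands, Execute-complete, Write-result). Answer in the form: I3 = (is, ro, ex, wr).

I3 = (3, 6, 11, 12)

[I1] 1/2/4/5
[I2] 2/3/8/9
[I3] 3/6/11/12  (RAW R3: wait I1 write@5)
[I4] 13/14/16/17  (WAW R5: wait I3 write@12)
[I5] 14/15/20/21
[I6] 22/23/28/29  (struct: M1 busy until I5 writes@21)
[I7] 23/24/26/27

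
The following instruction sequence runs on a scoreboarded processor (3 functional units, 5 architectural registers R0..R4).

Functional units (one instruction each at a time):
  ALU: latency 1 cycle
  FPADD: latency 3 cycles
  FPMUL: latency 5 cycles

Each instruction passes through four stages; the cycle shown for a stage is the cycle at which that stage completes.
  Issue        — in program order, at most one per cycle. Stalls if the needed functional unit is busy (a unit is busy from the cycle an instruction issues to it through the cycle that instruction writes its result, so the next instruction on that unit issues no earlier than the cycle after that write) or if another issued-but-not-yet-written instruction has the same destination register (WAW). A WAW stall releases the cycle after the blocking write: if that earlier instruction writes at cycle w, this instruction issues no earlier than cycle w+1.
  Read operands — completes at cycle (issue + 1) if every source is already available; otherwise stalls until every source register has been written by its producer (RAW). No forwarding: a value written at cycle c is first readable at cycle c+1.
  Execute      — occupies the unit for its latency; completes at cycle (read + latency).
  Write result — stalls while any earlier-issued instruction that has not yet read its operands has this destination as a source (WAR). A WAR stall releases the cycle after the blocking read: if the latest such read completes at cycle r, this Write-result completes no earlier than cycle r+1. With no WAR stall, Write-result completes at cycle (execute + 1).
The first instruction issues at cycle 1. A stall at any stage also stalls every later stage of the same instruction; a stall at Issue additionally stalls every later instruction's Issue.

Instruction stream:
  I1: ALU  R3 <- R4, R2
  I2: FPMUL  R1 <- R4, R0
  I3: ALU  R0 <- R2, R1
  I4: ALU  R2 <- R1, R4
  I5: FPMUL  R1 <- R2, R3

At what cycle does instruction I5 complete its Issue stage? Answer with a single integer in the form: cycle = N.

I1  is:1  ro:2  ex:3  wr:4
I2  is:2  ro:3  ex:8  wr:9
I3  is:5  ro:10  ex:11  wr:12  — struct: ALU busy until I1 writes@4, RAW R1: wait I2 write@9
I4  is:13  ro:14  ex:15  wr:16  — struct: ALU busy until I3 writes@12
I5  is:14  ro:17  ex:22  wr:23  — RAW R2: wait I4 write@16

cycle = 14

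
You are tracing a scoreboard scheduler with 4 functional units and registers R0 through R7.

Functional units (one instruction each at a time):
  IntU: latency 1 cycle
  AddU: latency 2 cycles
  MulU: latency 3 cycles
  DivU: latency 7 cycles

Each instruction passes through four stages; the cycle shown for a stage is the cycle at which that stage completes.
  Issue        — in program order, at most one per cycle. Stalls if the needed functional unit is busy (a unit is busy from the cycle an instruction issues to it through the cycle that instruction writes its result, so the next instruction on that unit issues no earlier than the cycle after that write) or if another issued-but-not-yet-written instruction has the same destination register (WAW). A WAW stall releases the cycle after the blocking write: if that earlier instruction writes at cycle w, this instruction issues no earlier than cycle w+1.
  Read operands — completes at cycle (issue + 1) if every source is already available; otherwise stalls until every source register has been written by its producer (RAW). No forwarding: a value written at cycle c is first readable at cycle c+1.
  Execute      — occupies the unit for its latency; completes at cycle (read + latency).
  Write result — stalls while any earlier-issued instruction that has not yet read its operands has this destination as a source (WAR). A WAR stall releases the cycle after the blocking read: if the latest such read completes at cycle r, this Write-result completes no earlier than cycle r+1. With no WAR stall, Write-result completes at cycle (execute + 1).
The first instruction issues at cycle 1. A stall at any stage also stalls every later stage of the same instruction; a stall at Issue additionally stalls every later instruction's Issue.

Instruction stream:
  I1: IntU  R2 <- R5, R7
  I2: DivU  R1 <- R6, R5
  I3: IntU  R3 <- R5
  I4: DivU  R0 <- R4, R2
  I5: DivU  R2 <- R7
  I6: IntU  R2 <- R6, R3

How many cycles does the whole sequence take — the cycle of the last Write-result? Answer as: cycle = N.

cycle = 35

t=1  I1→IntU
t=2  I1 RO | I2→DivU
t=3  I1 EX | I2 RO
t=4  I1 WR R2
t=5  I3→IntU
t=6  I3 RO
t=7  I3 EX
t=8  I3 WR R3
t=10  I2 EX
t=11  I2 WR R1
t=12  I4→DivU
t=13  I4 RO
t=20  I4 EX
t=21  I4 WR R0
t=22  I5→DivU
t=23  I5 RO
t=30  I5 EX
t=31  I5 WR R2
t=32  I6→IntU
t=33  I6 RO
t=34  I6 EX
t=35  I6 WR R2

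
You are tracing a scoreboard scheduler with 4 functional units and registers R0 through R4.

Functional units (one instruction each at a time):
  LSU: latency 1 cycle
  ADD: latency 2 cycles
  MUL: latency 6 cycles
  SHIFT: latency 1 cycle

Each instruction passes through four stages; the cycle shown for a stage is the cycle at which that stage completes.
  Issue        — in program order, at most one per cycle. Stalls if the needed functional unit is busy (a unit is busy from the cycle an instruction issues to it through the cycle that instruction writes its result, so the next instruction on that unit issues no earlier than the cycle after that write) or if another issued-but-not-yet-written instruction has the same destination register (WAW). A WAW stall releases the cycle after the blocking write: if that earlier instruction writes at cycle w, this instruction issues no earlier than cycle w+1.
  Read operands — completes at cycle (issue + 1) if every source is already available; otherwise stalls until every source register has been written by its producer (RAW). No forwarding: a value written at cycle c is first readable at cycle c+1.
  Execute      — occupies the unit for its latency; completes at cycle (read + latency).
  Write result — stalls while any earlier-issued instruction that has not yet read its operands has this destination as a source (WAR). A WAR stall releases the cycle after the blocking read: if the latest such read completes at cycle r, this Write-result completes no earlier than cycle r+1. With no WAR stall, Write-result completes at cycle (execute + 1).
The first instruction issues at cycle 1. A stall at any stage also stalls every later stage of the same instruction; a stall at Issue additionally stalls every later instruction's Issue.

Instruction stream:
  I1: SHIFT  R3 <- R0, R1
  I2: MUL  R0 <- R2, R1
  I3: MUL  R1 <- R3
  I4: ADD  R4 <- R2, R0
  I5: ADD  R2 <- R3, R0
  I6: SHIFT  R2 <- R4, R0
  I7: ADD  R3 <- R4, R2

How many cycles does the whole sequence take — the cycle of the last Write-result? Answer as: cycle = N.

  I1 | 1 | 2 | 3 | 4
  I2 | 2 | 3 | 9 | 10
  I3 | 11 | 12 | 18 | 19   struct: MUL busy until I2 writes@10
  I4 | 12 | 13 | 15 | 16
  I5 | 17 | 18 | 20 | 21   struct: ADD busy until I4 writes@16
  I6 | 22 | 23 | 24 | 25   WAW R2: wait I5 write@21
  I7 | 23 | 26 | 28 | 29   RAW R2: wait I6 write@25

cycle = 29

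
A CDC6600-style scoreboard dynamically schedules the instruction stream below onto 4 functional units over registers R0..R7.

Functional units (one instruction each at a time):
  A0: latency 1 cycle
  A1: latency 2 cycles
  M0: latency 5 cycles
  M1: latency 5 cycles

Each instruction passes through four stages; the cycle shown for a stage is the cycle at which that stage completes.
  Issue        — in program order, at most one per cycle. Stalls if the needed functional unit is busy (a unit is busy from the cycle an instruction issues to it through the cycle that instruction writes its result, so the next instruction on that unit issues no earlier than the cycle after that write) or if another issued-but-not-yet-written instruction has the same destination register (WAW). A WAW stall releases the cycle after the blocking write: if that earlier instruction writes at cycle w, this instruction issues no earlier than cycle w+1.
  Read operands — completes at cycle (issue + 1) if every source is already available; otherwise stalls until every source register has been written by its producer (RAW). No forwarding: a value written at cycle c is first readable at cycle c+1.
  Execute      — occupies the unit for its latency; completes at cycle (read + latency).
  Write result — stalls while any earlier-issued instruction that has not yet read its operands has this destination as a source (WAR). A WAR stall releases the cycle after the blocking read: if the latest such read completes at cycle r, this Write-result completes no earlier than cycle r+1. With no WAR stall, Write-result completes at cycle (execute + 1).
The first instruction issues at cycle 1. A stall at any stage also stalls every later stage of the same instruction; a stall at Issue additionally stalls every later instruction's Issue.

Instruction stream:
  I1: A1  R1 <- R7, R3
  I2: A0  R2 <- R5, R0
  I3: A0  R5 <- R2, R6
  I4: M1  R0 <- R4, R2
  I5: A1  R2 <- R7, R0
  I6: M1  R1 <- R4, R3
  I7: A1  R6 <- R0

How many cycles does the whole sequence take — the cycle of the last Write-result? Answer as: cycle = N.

I1 -> (1, 2, 4, 5)
I2 -> (2, 3, 4, 5)
I3 -> (6, 7, 8, 9)  // struct: A0 busy until I2 writes@5
I4 -> (7, 8, 13, 14)
I5 -> (8, 15, 17, 18)  // RAW R0: wait I4 write@14
I6 -> (15, 16, 21, 22)  // struct: M1 busy until I4 writes@14
I7 -> (19, 20, 22, 23)  // struct: A1 busy until I5 writes@18

cycle = 23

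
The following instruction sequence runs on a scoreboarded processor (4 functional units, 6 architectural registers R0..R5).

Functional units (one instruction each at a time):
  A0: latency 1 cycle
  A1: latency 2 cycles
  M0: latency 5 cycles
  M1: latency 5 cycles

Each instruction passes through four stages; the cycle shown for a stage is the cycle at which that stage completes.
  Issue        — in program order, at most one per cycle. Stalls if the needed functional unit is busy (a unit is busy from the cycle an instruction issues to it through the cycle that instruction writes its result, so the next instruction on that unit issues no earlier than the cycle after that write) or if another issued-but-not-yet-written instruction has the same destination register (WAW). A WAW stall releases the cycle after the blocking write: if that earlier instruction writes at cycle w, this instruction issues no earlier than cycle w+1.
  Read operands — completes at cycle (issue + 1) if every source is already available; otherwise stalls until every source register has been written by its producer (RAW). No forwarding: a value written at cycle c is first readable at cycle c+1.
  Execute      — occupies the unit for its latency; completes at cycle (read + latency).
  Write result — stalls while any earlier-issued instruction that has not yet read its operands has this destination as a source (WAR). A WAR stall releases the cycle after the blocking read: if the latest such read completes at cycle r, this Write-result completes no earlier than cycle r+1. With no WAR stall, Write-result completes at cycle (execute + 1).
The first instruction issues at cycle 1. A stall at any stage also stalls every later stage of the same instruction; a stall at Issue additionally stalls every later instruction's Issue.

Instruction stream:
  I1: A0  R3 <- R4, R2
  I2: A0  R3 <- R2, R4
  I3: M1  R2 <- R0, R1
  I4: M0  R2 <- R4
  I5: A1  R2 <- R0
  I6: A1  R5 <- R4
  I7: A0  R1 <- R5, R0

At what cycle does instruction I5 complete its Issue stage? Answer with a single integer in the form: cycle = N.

cycle 1: I1→A0
cycle 2: I1 RO
cycle 3: I1 EX
cycle 4: I1 WR R3
cycle 5: I2→A0
cycle 6: I2 RO; I3→M1
cycle 7: I2 EX; I3 RO
cycle 8: I2 WR R3
cycle 12: I3 EX
cycle 13: I3 WR R2
cycle 14: I4→M0
cycle 15: I4 RO
cycle 20: I4 EX
cycle 21: I4 WR R2
cycle 22: I5→A1
cycle 23: I5 RO
cycle 25: I5 EX
cycle 26: I5 WR R2
cycle 27: I6→A1
cycle 28: I6 RO; I7→A0
cycle 30: I6 EX
cycle 31: I6 WR R5
cycle 32: I7 RO
cycle 33: I7 EX
cycle 34: I7 WR R1

cycle = 22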